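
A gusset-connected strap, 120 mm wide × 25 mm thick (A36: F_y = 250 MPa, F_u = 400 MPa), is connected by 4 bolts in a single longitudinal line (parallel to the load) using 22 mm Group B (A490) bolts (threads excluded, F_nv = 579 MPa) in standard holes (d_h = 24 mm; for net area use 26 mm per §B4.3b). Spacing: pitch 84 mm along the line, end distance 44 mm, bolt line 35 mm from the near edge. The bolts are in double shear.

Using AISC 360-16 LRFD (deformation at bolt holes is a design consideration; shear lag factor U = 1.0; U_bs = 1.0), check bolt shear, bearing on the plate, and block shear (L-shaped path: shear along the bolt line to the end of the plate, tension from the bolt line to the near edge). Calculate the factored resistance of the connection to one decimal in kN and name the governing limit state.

Bolt shear: A_b = π(22)²/4 = 380.13 mm². φR_n = 0.75 × 579 × 380.13 × 4 × 2 = 1320.6 kN.
Bearing (25 mm plate, F_u = 400 MPa): end bolts L_c = 44 − 24/2 = 32, R_n = min(1.2×32×25×400, 2.4×22×25×400) = 384 kN/bolt; interior L_c = 84 − 24 = 60, R_n = 528 kN/bolt. φR_n = 0.75 × (1×384 + 3×528) = 1476.0 kN.
Block shear: shear path 1×[44+3×84] = 1×296 mm, A_gv = 7400, A_nv = 1×(296 − 3.5×26)×25 = 5125 mm²; tension to near edge: (35 − 0.5×26)×25 = 550 mm². R_n = min(0.6×400×5125, 0.6×250×7400) + 1.0×400×550 = min(1230, 1110) + 220 = 1330 kN. φR_n = 0.75 × 1330 = 997.5 kN.
Governing: min(1320.6, 1476.0, 997.5) = 997.5 kN → block shear.

997.5 kN (block shear governs)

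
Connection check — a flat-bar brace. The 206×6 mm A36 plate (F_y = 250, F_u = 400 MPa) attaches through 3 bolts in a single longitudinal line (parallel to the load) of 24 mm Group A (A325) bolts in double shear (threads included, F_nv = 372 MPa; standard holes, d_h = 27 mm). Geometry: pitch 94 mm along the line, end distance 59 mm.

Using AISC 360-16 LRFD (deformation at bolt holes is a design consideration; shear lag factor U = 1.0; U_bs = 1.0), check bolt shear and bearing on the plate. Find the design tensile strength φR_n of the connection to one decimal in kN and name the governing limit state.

Bolt shear: A_b = π(24)²/4 = 452.39 mm². φR_n = 0.75 × 372 × 452.39 × 3 × 2 = 757.3 kN.
Bearing (6 mm plate, F_u = 400 MPa): end bolts L_c = 59 − 27/2 = 45.5, R_n = min(1.2×45.5×6×400, 2.4×24×6×400) = 131.04 kN/bolt; interior L_c = 94 − 27 = 67, R_n = 138.24 kN/bolt. φR_n = 0.75 × (1×131.04 + 2×138.24) = 305.6 kN.
Governing: min(757.3, 305.6) = 305.6 kN → bearing.

305.6 kN (bearing governs)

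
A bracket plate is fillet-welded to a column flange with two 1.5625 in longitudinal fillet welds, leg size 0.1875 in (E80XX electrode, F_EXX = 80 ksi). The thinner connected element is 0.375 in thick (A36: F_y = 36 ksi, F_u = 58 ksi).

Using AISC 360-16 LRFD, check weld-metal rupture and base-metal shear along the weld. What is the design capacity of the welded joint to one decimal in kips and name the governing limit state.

Weld metal: throat = 0.707×0.1875 = 0.13256 in, L = 2×1.5625 = 3.125 in. φR_n = 0.75 × 0.6 × 80 × 0.13256 × 3.125 = 14.9 kips.
Base metal shear (0.375 in plate): yield φR_n = 1.0×0.6×36×0.375×3.125 = 25.3 kips; rupture φR_n = 0.75×0.6×58×0.375×3.125 = 30.6 kips; take 25.3 kips (yield).
Governing: min(14.9, 25.3) = 14.9 kips → weld metal.

14.9 kips (weld metal governs)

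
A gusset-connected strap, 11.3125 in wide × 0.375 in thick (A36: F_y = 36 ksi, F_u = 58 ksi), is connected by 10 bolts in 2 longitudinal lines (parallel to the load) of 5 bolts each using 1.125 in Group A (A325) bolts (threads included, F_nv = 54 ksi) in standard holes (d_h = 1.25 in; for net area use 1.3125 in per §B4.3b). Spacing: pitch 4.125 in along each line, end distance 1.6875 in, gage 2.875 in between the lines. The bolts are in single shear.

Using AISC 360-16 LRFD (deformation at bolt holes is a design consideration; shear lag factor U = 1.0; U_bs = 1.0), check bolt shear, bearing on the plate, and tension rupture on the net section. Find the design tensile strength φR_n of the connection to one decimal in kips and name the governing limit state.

Bolt shear: A_b = π(1.125)²/4 = 0.99402 in². φR_n = 0.75 × 54 × 0.99402 × 10 × 1 = 402.6 kips.
Bearing (0.375 in plate, F_u = 58 ksi): end bolts L_c = 1.6875 − 1.25/2 = 1.0625, R_n = min(1.2×1.0625×0.375×58, 2.4×1.125×0.375×58) = 27.731 kips/bolt; interior L_c = 4.125 − 1.25 = 2.875, R_n = 58.725 kips/bolt. φR_n = 0.75 × (2×27.731 + 8×58.725) = 393.9 kips.
Tension rupture (net): A_n = (11.3125 − 2×1.3125)×0.375 = 3.2578 in² (U = 1.0, A_e = A_n). φR_n = 0.75 × 58 × 3.2578 = 141.7 kips.
Governing: min(402.6, 393.9, 141.7) = 141.7 kips → net-section rupture.

141.7 kips (net-section rupture governs)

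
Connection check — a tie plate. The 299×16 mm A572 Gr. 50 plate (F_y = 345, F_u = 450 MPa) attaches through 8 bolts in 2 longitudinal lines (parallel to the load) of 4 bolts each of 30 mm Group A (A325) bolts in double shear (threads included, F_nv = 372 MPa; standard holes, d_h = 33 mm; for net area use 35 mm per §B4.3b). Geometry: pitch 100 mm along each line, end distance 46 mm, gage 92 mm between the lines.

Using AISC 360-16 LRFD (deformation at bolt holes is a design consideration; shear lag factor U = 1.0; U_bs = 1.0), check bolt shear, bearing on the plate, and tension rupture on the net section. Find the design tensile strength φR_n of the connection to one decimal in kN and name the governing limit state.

1236.6 kN (net-section rupture governs)

Bolt shear: A_b = π(30)²/4 = 706.86 mm². φR_n = 0.75 × 372 × 706.86 × 8 × 2 = 3155.4 kN.
Bearing (16 mm plate, F_u = 450 MPa): end bolts L_c = 46 − 33/2 = 29.5, R_n = min(1.2×29.5×16×450, 2.4×30×16×450) = 254.88 kN/bolt; interior L_c = 100 − 33 = 67, R_n = 518.4 kN/bolt. φR_n = 0.75 × (2×254.88 + 6×518.4) = 2715.1 kN.
Tension rupture (net): A_n = (299 − 2×35)×16 = 3664 mm² (U = 1.0, A_e = A_n). φR_n = 0.75 × 450 × 3664 = 1236.6 kN.
Governing: min(3155.4, 2715.1, 1236.6) = 1236.6 kN → net-section rupture.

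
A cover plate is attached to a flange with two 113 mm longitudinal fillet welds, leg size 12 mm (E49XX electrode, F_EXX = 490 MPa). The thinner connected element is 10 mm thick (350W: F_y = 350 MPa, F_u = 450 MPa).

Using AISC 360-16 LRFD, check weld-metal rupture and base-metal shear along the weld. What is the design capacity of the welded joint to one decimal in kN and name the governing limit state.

422.8 kN (weld metal governs)

Weld metal: throat = 0.707×12 = 8.484 mm, L = 2×113 = 226 mm. φR_n = 0.75 × 0.6 × 490 × 8.484 × 226 = 422.8 kN.
Base metal shear (10 mm plate): yield φR_n = 1.0×0.6×350×10×226 = 474.6 kN; rupture φR_n = 0.75×0.6×450×10×226 = 457.7 kN; take 457.7 kN (rupture).
Governing: min(422.8, 457.7) = 422.8 kN → weld metal.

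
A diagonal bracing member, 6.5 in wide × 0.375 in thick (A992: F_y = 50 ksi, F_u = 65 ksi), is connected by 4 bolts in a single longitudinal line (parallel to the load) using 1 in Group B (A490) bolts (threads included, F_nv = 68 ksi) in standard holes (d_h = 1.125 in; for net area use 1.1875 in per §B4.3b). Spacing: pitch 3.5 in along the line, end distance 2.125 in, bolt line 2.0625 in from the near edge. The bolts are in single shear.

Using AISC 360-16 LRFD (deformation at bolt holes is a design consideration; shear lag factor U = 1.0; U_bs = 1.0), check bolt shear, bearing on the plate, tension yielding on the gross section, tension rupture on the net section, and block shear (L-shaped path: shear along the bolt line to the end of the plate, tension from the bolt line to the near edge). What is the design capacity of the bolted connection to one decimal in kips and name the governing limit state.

97.1 kips (net-section rupture governs)

Bolt shear: A_b = π(1)²/4 = 0.7854 in². φR_n = 0.75 × 68 × 0.7854 × 4 × 1 = 160.2 kips.
Bearing (0.375 in plate, F_u = 65 ksi): end bolts L_c = 2.125 − 1.125/2 = 1.5625, R_n = min(1.2×1.5625×0.375×65, 2.4×1×0.375×65) = 45.703 kips/bolt; interior L_c = 3.5 − 1.125 = 2.375, R_n = 58.5 kips/bolt. φR_n = 0.75 × (1×45.703 + 3×58.5) = 165.9 kips.
Tension yield (gross): A_g = 6.5×0.375 = 2.4375 in². φR_n = 0.90 × 50 × 2.4375 = 109.7 kips.
Tension rupture (net): A_n = (6.5 − 1×1.1875)×0.375 = 1.9922 in² (U = 1.0, A_e = A_n). φR_n = 0.75 × 65 × 1.9922 = 97.1 kips.
Block shear: shear path 1×[2.125+3×3.5] = 1×12.625 in, A_gv = 4.7344, A_nv = 1×(12.625 − 3.5×1.1875)×0.375 = 3.1758 in²; tension to near edge: (2.0625 − 0.5×1.1875)×0.375 = 0.55078 in². R_n = min(0.6×65×3.1758, 0.6×50×4.7344) + 1.0×65×0.55078 = min(123.86, 142.03) + 35.801 = 159.66 kips. φR_n = 0.75 × 159.66 = 119.7 kips.
Governing: min(160.2, 165.9, 109.7, 97.1, 119.7) = 97.1 kips → net-section rupture.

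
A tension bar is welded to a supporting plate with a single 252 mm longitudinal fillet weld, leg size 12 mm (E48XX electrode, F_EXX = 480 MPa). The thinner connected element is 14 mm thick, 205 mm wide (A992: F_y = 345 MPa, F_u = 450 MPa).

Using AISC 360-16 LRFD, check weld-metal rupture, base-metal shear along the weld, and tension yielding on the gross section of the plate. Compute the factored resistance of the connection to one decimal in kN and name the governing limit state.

Weld metal: throat = 0.707×12 = 8.484 mm, L = 252 mm. φR_n = 0.75 × 0.6 × 480 × 8.484 × 252 = 461.8 kN.
Base metal shear (14 mm plate): yield φR_n = 1.0×0.6×345×14×252 = 730.3 kN; rupture φR_n = 0.75×0.6×450×14×252 = 714.4 kN; take 714.4 kN (rupture).
Tension yield (gross): A_g = 205×14 = 2870 mm². φR_n = 0.90 × 345 × 2870 = 891.1 kN.
Governing: min(461.8, 714.4, 891.1) = 461.8 kN → weld metal.

461.8 kN (weld metal governs)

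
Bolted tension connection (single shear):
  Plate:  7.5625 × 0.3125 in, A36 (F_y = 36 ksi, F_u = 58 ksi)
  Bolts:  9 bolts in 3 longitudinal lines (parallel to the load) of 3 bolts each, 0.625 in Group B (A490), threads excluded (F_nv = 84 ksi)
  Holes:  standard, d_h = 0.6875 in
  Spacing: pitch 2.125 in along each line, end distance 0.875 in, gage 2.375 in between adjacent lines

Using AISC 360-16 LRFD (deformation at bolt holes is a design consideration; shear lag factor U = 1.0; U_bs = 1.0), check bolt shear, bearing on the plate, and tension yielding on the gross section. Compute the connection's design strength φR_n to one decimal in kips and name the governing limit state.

76.6 kips (gross-section yield governs)

Bolt shear: A_b = π(0.625)²/4 = 0.3068 in². φR_n = 0.75 × 84 × 0.3068 × 9 × 1 = 174.0 kips.
Bearing (0.3125 in plate, F_u = 58 ksi): end bolts L_c = 0.875 − 0.6875/2 = 0.53125, R_n = min(1.2×0.53125×0.3125×58, 2.4×0.625×0.3125×58) = 11.555 kips/bolt; interior L_c = 2.125 − 0.6875 = 1.4375, R_n = 27.188 kips/bolt. φR_n = 0.75 × (3×11.555 + 6×27.188) = 148.3 kips.
Tension yield (gross): A_g = 7.5625×0.3125 = 2.3633 in². φR_n = 0.90 × 36 × 2.3633 = 76.6 kips.
Governing: min(174.0, 148.3, 76.6) = 76.6 kips → gross-section yield.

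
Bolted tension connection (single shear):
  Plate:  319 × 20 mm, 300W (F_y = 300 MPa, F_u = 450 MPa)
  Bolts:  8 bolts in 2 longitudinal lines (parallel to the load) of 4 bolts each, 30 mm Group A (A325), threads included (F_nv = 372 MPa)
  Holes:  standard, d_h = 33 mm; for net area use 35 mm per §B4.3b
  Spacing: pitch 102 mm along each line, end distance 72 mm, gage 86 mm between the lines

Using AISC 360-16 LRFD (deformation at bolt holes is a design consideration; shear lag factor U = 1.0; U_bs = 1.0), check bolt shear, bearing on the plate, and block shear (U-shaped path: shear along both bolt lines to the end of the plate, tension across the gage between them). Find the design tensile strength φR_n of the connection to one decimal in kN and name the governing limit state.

1577.7 kN (bolt shear governs)

Bolt shear: A_b = π(30)²/4 = 706.86 mm². φR_n = 0.75 × 372 × 706.86 × 8 × 1 = 1577.7 kN.
Bearing (20 mm plate, F_u = 450 MPa): end bolts L_c = 72 − 33/2 = 55.5, R_n = min(1.2×55.5×20×450, 2.4×30×20×450) = 599.4 kN/bolt; interior L_c = 102 − 33 = 69, R_n = 648 kN/bolt. φR_n = 0.75 × (2×599.4 + 6×648) = 3815.1 kN.
Block shear: shear path 2×[72+3×102] = 2×378 mm, A_gv = 15120, A_nv = 2×(378 − 3.5×35)×20 = 10220 mm²; tension across gage: (86 − 1×35)×20 = 1020 mm². R_n = min(0.6×450×10220, 0.6×300×15120) + 1.0×450×1020 = min(2759.4, 2721.6) + 459 = 3180.6 kN. φR_n = 0.75 × 3180.6 = 2385.5 kN.
Governing: min(1577.7, 3815.1, 2385.5) = 1577.7 kN → bolt shear.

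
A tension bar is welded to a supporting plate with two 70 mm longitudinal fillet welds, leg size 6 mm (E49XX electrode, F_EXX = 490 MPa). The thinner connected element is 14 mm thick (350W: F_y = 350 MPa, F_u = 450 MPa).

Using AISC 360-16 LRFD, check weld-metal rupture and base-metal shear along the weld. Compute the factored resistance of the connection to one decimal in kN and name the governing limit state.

131.0 kN (weld metal governs)

Weld metal: throat = 0.707×6 = 4.242 mm, L = 2×70 = 140 mm. φR_n = 0.75 × 0.6 × 490 × 4.242 × 140 = 131.0 kN.
Base metal shear (14 mm plate): yield φR_n = 1.0×0.6×350×14×140 = 411.6 kN; rupture φR_n = 0.75×0.6×450×14×140 = 396.9 kN; take 396.9 kN (rupture).
Governing: min(131.0, 396.9) = 131.0 kN → weld metal.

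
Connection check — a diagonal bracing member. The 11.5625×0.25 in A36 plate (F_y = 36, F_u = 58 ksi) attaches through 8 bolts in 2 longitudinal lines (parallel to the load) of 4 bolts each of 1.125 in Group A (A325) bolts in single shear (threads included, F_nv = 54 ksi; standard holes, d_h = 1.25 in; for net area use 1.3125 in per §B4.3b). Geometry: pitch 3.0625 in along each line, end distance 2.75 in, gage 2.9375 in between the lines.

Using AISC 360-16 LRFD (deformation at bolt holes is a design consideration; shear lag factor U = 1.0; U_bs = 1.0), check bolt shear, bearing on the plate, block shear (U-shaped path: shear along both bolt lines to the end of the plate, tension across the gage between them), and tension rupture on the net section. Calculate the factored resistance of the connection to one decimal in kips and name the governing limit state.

97.2 kips (net-section rupture governs)

Bolt shear: A_b = π(1.125)²/4 = 0.99402 in². φR_n = 0.75 × 54 × 0.99402 × 8 × 1 = 322.1 kips.
Bearing (0.25 in plate, F_u = 58 ksi): end bolts L_c = 2.75 − 1.25/2 = 2.125, R_n = min(1.2×2.125×0.25×58, 2.4×1.125×0.25×58) = 36.975 kips/bolt; interior L_c = 3.0625 − 1.25 = 1.8125, R_n = 31.538 kips/bolt. φR_n = 0.75 × (2×36.975 + 6×31.538) = 197.4 kips.
Block shear: shear path 2×[2.75+3×3.0625] = 2×11.9375 in, A_gv = 5.9688, A_nv = 2×(11.9375 − 3.5×1.3125)×0.25 = 3.6719 in²; tension across gage: (2.9375 − 1×1.3125)×0.25 = 0.40625 in². R_n = min(0.6×58×3.6719, 0.6×36×5.9688) + 1.0×58×0.40625 = min(127.78, 128.93) + 23.563 = 151.34 kips. φR_n = 0.75 × 151.34 = 113.5 kips.
Tension rupture (net): A_n = (11.5625 − 2×1.3125)×0.25 = 2.2344 in² (U = 1.0, A_e = A_n). φR_n = 0.75 × 58 × 2.2344 = 97.2 kips.
Governing: min(322.1, 197.4, 113.5, 97.2) = 97.2 kips → net-section rupture.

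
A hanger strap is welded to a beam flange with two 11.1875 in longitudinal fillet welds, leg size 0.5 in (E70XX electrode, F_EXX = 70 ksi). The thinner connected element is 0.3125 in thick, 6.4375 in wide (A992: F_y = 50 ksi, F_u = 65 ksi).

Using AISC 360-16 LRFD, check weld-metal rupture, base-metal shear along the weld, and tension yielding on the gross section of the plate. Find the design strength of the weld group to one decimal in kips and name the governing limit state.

90.5 kips (gross-section yield governs)

Weld metal: throat = 0.707×0.5 = 0.3535 in, L = 2×11.1875 = 22.375 in. φR_n = 0.75 × 0.6 × 70 × 0.3535 × 22.375 = 249.2 kips.
Base metal shear (0.3125 in plate): yield φR_n = 1.0×0.6×50×0.3125×22.375 = 209.8 kips; rupture φR_n = 0.75×0.6×65×0.3125×22.375 = 204.5 kips; take 204.5 kips (rupture).
Tension yield (gross): A_g = 6.4375×0.3125 = 2.0117 in². φR_n = 0.90 × 50 × 2.0117 = 90.5 kips.
Governing: min(249.2, 204.5, 90.5) = 90.5 kips → gross-section yield.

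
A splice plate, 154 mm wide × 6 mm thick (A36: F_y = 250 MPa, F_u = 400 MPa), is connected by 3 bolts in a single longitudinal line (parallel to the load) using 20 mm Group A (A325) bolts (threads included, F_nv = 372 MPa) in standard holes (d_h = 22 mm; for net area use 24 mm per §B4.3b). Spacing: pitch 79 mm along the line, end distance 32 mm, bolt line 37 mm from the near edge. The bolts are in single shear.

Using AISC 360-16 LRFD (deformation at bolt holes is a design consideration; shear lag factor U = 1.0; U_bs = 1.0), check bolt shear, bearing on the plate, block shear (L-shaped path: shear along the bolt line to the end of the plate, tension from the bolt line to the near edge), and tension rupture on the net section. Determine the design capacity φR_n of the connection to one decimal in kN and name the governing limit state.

173.3 kN (block shear governs)

Bolt shear: A_b = π(20)²/4 = 314.16 mm². φR_n = 0.75 × 372 × 314.16 × 3 × 1 = 263.0 kN.
Bearing (6 mm plate, F_u = 400 MPa): end bolts L_c = 32 − 22/2 = 21, R_n = min(1.2×21×6×400, 2.4×20×6×400) = 60.48 kN/bolt; interior L_c = 79 − 22 = 57, R_n = 115.2 kN/bolt. φR_n = 0.75 × (1×60.48 + 2×115.2) = 218.2 kN.
Block shear: shear path 1×[32+2×79] = 1×190 mm, A_gv = 1140, A_nv = 1×(190 − 2.5×24)×6 = 780 mm²; tension to near edge: (37 − 0.5×24)×6 = 150 mm². R_n = min(0.6×400×780, 0.6×250×1140) + 1.0×400×150 = min(187.2, 171) + 60 = 231 kN. φR_n = 0.75 × 231 = 173.3 kN.
Tension rupture (net): A_n = (154 − 1×24)×6 = 780 mm² (U = 1.0, A_e = A_n). φR_n = 0.75 × 400 × 780 = 234.0 kN.
Governing: min(263.0, 218.2, 173.3, 234.0) = 173.3 kN → block shear.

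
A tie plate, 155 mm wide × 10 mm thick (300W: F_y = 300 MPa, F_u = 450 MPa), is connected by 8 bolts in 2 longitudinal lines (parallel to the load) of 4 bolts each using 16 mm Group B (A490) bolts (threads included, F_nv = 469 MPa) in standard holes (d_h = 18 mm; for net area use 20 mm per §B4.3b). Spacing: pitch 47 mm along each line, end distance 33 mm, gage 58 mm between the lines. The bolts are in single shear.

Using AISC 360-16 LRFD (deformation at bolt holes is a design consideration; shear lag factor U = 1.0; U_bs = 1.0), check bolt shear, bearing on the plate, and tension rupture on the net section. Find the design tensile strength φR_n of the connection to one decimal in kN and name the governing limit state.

Bolt shear: A_b = π(16)²/4 = 201.06 mm². φR_n = 0.75 × 469 × 201.06 × 8 × 1 = 565.8 kN.
Bearing (10 mm plate, F_u = 450 MPa): end bolts L_c = 33 − 18/2 = 24, R_n = min(1.2×24×10×450, 2.4×16×10×450) = 129.6 kN/bolt; interior L_c = 47 − 18 = 29, R_n = 156.6 kN/bolt. φR_n = 0.75 × (2×129.6 + 6×156.6) = 899.1 kN.
Tension rupture (net): A_n = (155 − 2×20)×10 = 1150 mm² (U = 1.0, A_e = A_n). φR_n = 0.75 × 450 × 1150 = 388.1 kN.
Governing: min(565.8, 899.1, 388.1) = 388.1 kN → net-section rupture.

388.1 kN (net-section rupture governs)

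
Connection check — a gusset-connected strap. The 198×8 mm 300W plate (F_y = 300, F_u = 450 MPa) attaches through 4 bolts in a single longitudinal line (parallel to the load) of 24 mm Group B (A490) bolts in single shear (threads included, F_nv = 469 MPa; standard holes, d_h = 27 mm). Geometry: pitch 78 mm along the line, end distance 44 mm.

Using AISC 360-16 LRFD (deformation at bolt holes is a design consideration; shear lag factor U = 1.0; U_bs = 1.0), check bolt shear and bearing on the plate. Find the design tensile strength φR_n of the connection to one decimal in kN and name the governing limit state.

565.4 kN (bearing governs)

Bolt shear: A_b = π(24)²/4 = 452.39 mm². φR_n = 0.75 × 469 × 452.39 × 4 × 1 = 636.5 kN.
Bearing (8 mm plate, F_u = 450 MPa): end bolts L_c = 44 − 27/2 = 30.5, R_n = min(1.2×30.5×8×450, 2.4×24×8×450) = 131.76 kN/bolt; interior L_c = 78 − 27 = 51, R_n = 207.36 kN/bolt. φR_n = 0.75 × (1×131.76 + 3×207.36) = 565.4 kN.
Governing: min(636.5, 565.4) = 565.4 kN → bearing.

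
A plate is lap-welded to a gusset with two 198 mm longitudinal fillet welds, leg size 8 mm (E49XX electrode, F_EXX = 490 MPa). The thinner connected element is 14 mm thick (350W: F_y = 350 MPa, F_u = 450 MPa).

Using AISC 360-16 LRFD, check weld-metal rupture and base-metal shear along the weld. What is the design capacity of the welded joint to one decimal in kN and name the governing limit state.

Weld metal: throat = 0.707×8 = 5.656 mm, L = 2×198 = 396 mm. φR_n = 0.75 × 0.6 × 490 × 5.656 × 396 = 493.9 kN.
Base metal shear (14 mm plate): yield φR_n = 1.0×0.6×350×14×396 = 1164.2 kN; rupture φR_n = 0.75×0.6×450×14×396 = 1122.7 kN; take 1122.7 kN (rupture).
Governing: min(493.9, 1122.7) = 493.9 kN → weld metal.

493.9 kN (weld metal governs)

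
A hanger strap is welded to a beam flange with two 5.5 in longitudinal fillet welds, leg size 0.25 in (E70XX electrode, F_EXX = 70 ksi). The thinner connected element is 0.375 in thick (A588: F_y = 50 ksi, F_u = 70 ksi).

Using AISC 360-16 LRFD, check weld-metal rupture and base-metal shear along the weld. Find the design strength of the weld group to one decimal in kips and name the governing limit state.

Weld metal: throat = 0.707×0.25 = 0.17675 in, L = 2×5.5 = 11 in. φR_n = 0.75 × 0.6 × 70 × 0.17675 × 11 = 61.2 kips.
Base metal shear (0.375 in plate): yield φR_n = 1.0×0.6×50×0.375×11 = 123.8 kips; rupture φR_n = 0.75×0.6×70×0.375×11 = 129.9 kips; take 123.8 kips (yield).
Governing: min(61.2, 123.8) = 61.2 kips → weld metal.

61.2 kips (weld metal governs)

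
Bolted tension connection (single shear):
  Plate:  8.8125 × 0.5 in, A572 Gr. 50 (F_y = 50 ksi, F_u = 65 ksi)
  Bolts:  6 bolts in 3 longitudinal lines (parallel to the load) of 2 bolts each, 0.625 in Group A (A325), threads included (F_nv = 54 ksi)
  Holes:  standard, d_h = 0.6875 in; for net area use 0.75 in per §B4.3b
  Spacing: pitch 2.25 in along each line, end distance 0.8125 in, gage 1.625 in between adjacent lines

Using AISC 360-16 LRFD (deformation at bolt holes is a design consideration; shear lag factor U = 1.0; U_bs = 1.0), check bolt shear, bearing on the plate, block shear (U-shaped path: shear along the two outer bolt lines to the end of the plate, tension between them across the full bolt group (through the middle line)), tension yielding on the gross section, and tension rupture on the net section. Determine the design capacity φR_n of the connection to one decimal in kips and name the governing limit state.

Bolt shear: A_b = π(0.625)²/4 = 0.3068 in². φR_n = 0.75 × 54 × 0.3068 × 6 × 1 = 74.6 kips.
Bearing (0.5 in plate, F_u = 65 ksi): end bolts L_c = 0.8125 − 0.6875/2 = 0.46875, R_n = min(1.2×0.46875×0.5×65, 2.4×0.625×0.5×65) = 18.281 kips/bolt; interior L_c = 2.25 − 0.6875 = 1.5625, R_n = 48.75 kips/bolt. φR_n = 0.75 × (3×18.281 + 3×48.75) = 150.8 kips.
Block shear: shear path 2×[0.8125+1×2.25] = 2×3.0625 in, A_gv = 3.0625, A_nv = 2×(3.0625 − 1.5×0.75)×0.5 = 1.9375 in²; tension across gage: (3.25 − 2×0.75)×0.5 = 0.875 in². R_n = min(0.6×65×1.9375, 0.6×50×3.0625) + 1.0×65×0.875 = min(75.563, 91.875) + 56.875 = 132.44 kips. φR_n = 0.75 × 132.44 = 99.3 kips.
Tension yield (gross): A_g = 8.8125×0.5 = 4.4063 in². φR_n = 0.90 × 50 × 4.4063 = 198.3 kips.
Tension rupture (net): A_n = (8.8125 − 3×0.75)×0.5 = 3.2813 in² (U = 1.0, A_e = A_n). φR_n = 0.75 × 65 × 3.2813 = 160.0 kips.
Governing: min(74.6, 150.8, 99.3, 198.3, 160.0) = 74.6 kips → bolt shear.

74.6 kips (bolt shear governs)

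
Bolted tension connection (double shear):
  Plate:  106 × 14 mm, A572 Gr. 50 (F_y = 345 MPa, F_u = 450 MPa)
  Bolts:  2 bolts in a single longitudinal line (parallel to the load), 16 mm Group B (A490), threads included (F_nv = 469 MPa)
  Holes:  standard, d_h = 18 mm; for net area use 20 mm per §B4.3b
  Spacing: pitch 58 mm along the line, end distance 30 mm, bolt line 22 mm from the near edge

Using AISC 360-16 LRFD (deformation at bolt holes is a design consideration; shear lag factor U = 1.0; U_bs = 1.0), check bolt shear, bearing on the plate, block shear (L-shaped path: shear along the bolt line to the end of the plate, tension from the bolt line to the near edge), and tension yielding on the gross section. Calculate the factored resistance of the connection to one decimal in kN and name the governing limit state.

Bolt shear: A_b = π(16)²/4 = 201.06 mm². φR_n = 0.75 × 469 × 201.06 × 2 × 2 = 282.9 kN.
Bearing (14 mm plate, F_u = 450 MPa): end bolts L_c = 30 − 18/2 = 21, R_n = min(1.2×21×14×450, 2.4×16×14×450) = 158.76 kN/bolt; interior L_c = 58 − 18 = 40, R_n = 241.92 kN/bolt. φR_n = 0.75 × (1×158.76 + 1×241.92) = 300.5 kN.
Block shear: shear path 1×[30+1×58] = 1×88 mm, A_gv = 1232, A_nv = 1×(88 − 1.5×20)×14 = 812 mm²; tension to near edge: (22 − 0.5×20)×14 = 168 mm². R_n = min(0.6×450×812, 0.6×345×1232) + 1.0×450×168 = min(219.24, 255.02) + 75.6 = 294.84 kN. φR_n = 0.75 × 294.84 = 221.1 kN.
Tension yield (gross): A_g = 106×14 = 1484 mm². φR_n = 0.90 × 345 × 1484 = 460.8 kN.
Governing: min(282.9, 300.5, 221.1, 460.8) = 221.1 kN → block shear.

221.1 kN (block shear governs)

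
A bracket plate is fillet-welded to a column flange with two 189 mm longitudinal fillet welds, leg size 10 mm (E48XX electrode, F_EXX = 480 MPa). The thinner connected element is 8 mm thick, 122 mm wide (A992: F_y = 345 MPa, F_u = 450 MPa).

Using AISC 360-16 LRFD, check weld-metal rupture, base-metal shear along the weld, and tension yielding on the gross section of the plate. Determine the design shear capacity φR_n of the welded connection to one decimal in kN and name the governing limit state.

Weld metal: throat = 0.707×10 = 7.07 mm, L = 2×189 = 378 mm. φR_n = 0.75 × 0.6 × 480 × 7.07 × 378 = 577.3 kN.
Base metal shear (8 mm plate): yield φR_n = 1.0×0.6×345×8×378 = 626.0 kN; rupture φR_n = 0.75×0.6×450×8×378 = 612.4 kN; take 612.4 kN (rupture).
Tension yield (gross): A_g = 122×8 = 976 mm². φR_n = 0.90 × 345 × 976 = 303.0 kN.
Governing: min(577.3, 612.4, 303.0) = 303.0 kN → gross-section yield.

303.0 kN (gross-section yield governs)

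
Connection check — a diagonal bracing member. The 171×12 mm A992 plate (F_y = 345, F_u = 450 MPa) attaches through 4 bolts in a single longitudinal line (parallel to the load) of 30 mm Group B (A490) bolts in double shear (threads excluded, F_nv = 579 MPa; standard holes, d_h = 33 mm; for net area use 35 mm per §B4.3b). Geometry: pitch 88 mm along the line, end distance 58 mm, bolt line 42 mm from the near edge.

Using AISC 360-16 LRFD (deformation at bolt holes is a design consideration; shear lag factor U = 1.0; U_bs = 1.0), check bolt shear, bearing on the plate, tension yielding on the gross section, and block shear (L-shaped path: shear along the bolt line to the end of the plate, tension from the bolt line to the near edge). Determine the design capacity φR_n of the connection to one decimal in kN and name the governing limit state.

584.0 kN (block shear governs)

Bolt shear: A_b = π(30)²/4 = 706.86 mm². φR_n = 0.75 × 579 × 706.86 × 4 × 2 = 2455.6 kN.
Bearing (12 mm plate, F_u = 450 MPa): end bolts L_c = 58 − 33/2 = 41.5, R_n = min(1.2×41.5×12×450, 2.4×30×12×450) = 268.92 kN/bolt; interior L_c = 88 − 33 = 55, R_n = 356.4 kN/bolt. φR_n = 0.75 × (1×268.92 + 3×356.4) = 1003.6 kN.
Tension yield (gross): A_g = 171×12 = 2052 mm². φR_n = 0.90 × 345 × 2052 = 637.1 kN.
Block shear: shear path 1×[58+3×88] = 1×322 mm, A_gv = 3864, A_nv = 1×(322 − 3.5×35)×12 = 2394 mm²; tension to near edge: (42 − 0.5×35)×12 = 294 mm². R_n = min(0.6×450×2394, 0.6×345×3864) + 1.0×450×294 = min(646.38, 799.85) + 132.3 = 778.68 kN. φR_n = 0.75 × 778.68 = 584.0 kN.
Governing: min(2455.6, 1003.6, 637.1, 584.0) = 584.0 kN → block shear.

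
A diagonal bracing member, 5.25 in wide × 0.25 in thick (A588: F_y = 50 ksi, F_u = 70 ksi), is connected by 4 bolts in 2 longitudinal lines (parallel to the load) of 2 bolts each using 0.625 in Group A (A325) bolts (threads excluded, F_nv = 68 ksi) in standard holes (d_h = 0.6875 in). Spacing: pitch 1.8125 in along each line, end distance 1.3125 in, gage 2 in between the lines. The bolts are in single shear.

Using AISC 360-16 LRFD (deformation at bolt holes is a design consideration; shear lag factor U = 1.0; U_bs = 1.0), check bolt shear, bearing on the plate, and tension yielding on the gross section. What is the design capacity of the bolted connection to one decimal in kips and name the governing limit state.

59.1 kips (gross-section yield governs)

Bolt shear: A_b = π(0.625)²/4 = 0.3068 in². φR_n = 0.75 × 68 × 0.3068 × 4 × 1 = 62.6 kips.
Bearing (0.25 in plate, F_u = 70 ksi): end bolts L_c = 1.3125 − 0.6875/2 = 0.96875, R_n = min(1.2×0.96875×0.25×70, 2.4×0.625×0.25×70) = 20.344 kips/bolt; interior L_c = 1.8125 − 0.6875 = 1.125, R_n = 23.625 kips/bolt. φR_n = 0.75 × (2×20.344 + 2×23.625) = 66.0 kips.
Tension yield (gross): A_g = 5.25×0.25 = 1.3125 in². φR_n = 0.90 × 50 × 1.3125 = 59.1 kips.
Governing: min(62.6, 66.0, 59.1) = 59.1 kips → gross-section yield.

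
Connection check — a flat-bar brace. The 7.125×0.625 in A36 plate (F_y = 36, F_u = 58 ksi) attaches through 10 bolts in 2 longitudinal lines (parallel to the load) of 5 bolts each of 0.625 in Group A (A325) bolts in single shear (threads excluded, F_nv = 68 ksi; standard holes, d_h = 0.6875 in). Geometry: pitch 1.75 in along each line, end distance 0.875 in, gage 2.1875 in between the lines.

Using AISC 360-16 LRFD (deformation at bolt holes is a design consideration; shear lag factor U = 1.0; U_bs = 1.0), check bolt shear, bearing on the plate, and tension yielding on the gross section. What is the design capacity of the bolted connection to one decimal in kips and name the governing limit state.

Bolt shear: A_b = π(0.625)²/4 = 0.3068 in². φR_n = 0.75 × 68 × 0.3068 × 10 × 1 = 156.5 kips.
Bearing (0.625 in plate, F_u = 58 ksi): end bolts L_c = 0.875 − 0.6875/2 = 0.53125, R_n = min(1.2×0.53125×0.625×58, 2.4×0.625×0.625×58) = 23.109 kips/bolt; interior L_c = 1.75 − 0.6875 = 1.0625, R_n = 46.219 kips/bolt. φR_n = 0.75 × (2×23.109 + 8×46.219) = 312.0 kips.
Tension yield (gross): A_g = 7.125×0.625 = 4.4531 in². φR_n = 0.90 × 36 × 4.4531 = 144.3 kips.
Governing: min(156.5, 312.0, 144.3) = 144.3 kips → gross-section yield.

144.3 kips (gross-section yield governs)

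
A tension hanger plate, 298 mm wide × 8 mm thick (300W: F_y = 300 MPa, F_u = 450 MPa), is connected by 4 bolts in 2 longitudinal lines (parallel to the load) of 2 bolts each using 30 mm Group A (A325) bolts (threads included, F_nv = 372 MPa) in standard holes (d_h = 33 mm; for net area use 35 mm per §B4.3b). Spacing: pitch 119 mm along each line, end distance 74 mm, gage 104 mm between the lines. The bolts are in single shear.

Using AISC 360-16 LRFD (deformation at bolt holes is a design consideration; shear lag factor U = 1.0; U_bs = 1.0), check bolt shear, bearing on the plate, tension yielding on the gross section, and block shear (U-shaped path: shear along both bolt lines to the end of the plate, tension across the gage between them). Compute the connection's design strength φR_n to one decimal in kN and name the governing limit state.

603.2 kN (block shear governs)

Bolt shear: A_b = π(30)²/4 = 706.86 mm². φR_n = 0.75 × 372 × 706.86 × 4 × 1 = 788.9 kN.
Bearing (8 mm plate, F_u = 450 MPa): end bolts L_c = 74 − 33/2 = 57.5, R_n = min(1.2×57.5×8×450, 2.4×30×8×450) = 248.4 kN/bolt; interior L_c = 119 − 33 = 86, R_n = 259.2 kN/bolt. φR_n = 0.75 × (2×248.4 + 2×259.2) = 761.4 kN.
Tension yield (gross): A_g = 298×8 = 2384 mm². φR_n = 0.90 × 300 × 2384 = 643.7 kN.
Block shear: shear path 2×[74+1×119] = 2×193 mm, A_gv = 3088, A_nv = 2×(193 − 1.5×35)×8 = 2248 mm²; tension across gage: (104 − 1×35)×8 = 552 mm². R_n = min(0.6×450×2248, 0.6×300×3088) + 1.0×450×552 = min(606.96, 555.84) + 248.4 = 804.24 kN. φR_n = 0.75 × 804.24 = 603.2 kN.
Governing: min(788.9, 761.4, 643.7, 603.2) = 603.2 kN → block shear.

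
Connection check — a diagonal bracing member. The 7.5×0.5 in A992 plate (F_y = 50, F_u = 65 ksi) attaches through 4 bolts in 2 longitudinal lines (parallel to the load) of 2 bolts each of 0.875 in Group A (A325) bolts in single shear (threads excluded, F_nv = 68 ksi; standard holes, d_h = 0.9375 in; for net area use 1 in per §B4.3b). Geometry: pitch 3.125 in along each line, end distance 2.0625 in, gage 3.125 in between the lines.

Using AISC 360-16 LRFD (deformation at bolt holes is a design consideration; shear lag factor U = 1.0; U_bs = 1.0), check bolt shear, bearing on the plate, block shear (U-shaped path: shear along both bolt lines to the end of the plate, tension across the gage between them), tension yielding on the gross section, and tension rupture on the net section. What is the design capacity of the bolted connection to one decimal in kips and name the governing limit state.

122.7 kips (bolt shear governs)

Bolt shear: A_b = π(0.875)²/4 = 0.60132 in². φR_n = 0.75 × 68 × 0.60132 × 4 × 1 = 122.7 kips.
Bearing (0.5 in plate, F_u = 65 ksi): end bolts L_c = 2.0625 − 0.9375/2 = 1.59375, R_n = min(1.2×1.59375×0.5×65, 2.4×0.875×0.5×65) = 62.156 kips/bolt; interior L_c = 3.125 − 0.9375 = 2.1875, R_n = 68.25 kips/bolt. φR_n = 0.75 × (2×62.156 + 2×68.25) = 195.6 kips.
Block shear: shear path 2×[2.0625+1×3.125] = 2×5.1875 in, A_gv = 5.1875, A_nv = 2×(5.1875 − 1.5×1)×0.5 = 3.6875 in²; tension across gage: (3.125 − 1×1)×0.5 = 1.0625 in². R_n = min(0.6×65×3.6875, 0.6×50×5.1875) + 1.0×65×1.0625 = min(143.81, 155.63) + 69.063 = 212.87 kips. φR_n = 0.75 × 212.87 = 159.7 kips.
Tension yield (gross): A_g = 7.5×0.5 = 3.75 in². φR_n = 0.90 × 50 × 3.75 = 168.8 kips.
Tension rupture (net): A_n = (7.5 − 2×1)×0.5 = 2.75 in² (U = 1.0, A_e = A_n). φR_n = 0.75 × 65 × 2.75 = 134.1 kips.
Governing: min(122.7, 195.6, 159.7, 168.8, 134.1) = 122.7 kips → bolt shear.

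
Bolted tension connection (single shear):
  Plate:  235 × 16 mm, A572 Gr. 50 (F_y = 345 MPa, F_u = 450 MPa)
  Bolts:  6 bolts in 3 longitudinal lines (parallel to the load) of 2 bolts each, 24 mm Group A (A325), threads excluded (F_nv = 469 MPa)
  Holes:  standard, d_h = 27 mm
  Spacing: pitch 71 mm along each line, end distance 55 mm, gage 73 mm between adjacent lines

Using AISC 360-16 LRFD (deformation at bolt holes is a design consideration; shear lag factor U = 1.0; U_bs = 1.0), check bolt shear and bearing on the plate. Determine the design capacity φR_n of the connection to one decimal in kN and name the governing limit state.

Bolt shear: A_b = π(24)²/4 = 452.39 mm². φR_n = 0.75 × 469 × 452.39 × 6 × 1 = 954.8 kN.
Bearing (16 mm plate, F_u = 450 MPa): end bolts L_c = 55 − 27/2 = 41.5, R_n = min(1.2×41.5×16×450, 2.4×24×16×450) = 358.56 kN/bolt; interior L_c = 71 − 27 = 44, R_n = 380.16 kN/bolt. φR_n = 0.75 × (3×358.56 + 3×380.16) = 1662.1 kN.
Governing: min(954.8, 1662.1) = 954.8 kN → bolt shear.

954.8 kN (bolt shear governs)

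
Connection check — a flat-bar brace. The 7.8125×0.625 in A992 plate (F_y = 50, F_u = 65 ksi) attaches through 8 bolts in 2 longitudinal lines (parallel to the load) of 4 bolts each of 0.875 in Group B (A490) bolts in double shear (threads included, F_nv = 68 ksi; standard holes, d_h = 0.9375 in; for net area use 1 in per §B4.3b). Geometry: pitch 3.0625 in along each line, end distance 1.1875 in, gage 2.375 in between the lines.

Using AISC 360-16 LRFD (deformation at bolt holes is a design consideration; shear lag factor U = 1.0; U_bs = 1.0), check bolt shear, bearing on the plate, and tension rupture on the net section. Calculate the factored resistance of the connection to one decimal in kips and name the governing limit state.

Bolt shear: A_b = π(0.875)²/4 = 0.60132 in². φR_n = 0.75 × 68 × 0.60132 × 8 × 2 = 490.7 kips.
Bearing (0.625 in plate, F_u = 65 ksi): end bolts L_c = 1.1875 − 0.9375/2 = 0.71875, R_n = min(1.2×0.71875×0.625×65, 2.4×0.875×0.625×65) = 35.039 kips/bolt; interior L_c = 3.0625 − 0.9375 = 2.125, R_n = 85.313 kips/bolt. φR_n = 0.75 × (2×35.039 + 6×85.313) = 436.5 kips.
Tension rupture (net): A_n = (7.8125 − 2×1)×0.625 = 3.6328 in² (U = 1.0, A_e = A_n). φR_n = 0.75 × 65 × 3.6328 = 177.1 kips.
Governing: min(490.7, 436.5, 177.1) = 177.1 kips → net-section rupture.

177.1 kips (net-section rupture governs)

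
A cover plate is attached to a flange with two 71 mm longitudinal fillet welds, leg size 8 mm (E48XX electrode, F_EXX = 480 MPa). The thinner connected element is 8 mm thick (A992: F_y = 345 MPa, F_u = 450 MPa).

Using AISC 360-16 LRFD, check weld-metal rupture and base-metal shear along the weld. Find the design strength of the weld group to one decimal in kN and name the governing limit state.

Weld metal: throat = 0.707×8 = 5.656 mm, L = 2×71 = 142 mm. φR_n = 0.75 × 0.6 × 480 × 5.656 × 142 = 173.5 kN.
Base metal shear (8 mm plate): yield φR_n = 1.0×0.6×345×8×142 = 235.2 kN; rupture φR_n = 0.75×0.6×450×8×142 = 230.0 kN; take 230.0 kN (rupture).
Governing: min(173.5, 230.0) = 173.5 kN → weld metal.

173.5 kN (weld metal governs)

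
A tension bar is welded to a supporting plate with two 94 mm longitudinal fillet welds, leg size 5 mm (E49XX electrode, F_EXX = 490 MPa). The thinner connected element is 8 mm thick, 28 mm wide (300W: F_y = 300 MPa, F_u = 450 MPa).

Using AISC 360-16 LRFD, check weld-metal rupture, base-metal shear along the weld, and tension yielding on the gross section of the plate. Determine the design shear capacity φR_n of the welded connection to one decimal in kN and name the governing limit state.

60.5 kN (gross-section yield governs)

Weld metal: throat = 0.707×5 = 3.535 mm, L = 2×94 = 188 mm. φR_n = 0.75 × 0.6 × 490 × 3.535 × 188 = 146.5 kN.
Base metal shear (8 mm plate): yield φR_n = 1.0×0.6×300×8×188 = 270.7 kN; rupture φR_n = 0.75×0.6×450×8×188 = 304.6 kN; take 270.7 kN (yield).
Tension yield (gross): A_g = 28×8 = 224 mm². φR_n = 0.90 × 300 × 224 = 60.5 kN.
Governing: min(146.5, 270.7, 60.5) = 60.5 kN → gross-section yield.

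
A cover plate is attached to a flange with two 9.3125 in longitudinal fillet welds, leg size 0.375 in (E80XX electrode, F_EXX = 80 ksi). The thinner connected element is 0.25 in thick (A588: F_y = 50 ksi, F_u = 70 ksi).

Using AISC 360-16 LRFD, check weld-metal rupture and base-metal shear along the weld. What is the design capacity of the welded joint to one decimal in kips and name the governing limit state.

139.7 kips (base-metal shear governs)

Weld metal: throat = 0.707×0.375 = 0.26513 in, L = 2×9.3125 = 18.625 in. φR_n = 0.75 × 0.6 × 80 × 0.26513 × 18.625 = 177.8 kips.
Base metal shear (0.25 in plate): yield φR_n = 1.0×0.6×50×0.25×18.625 = 139.7 kips; rupture φR_n = 0.75×0.6×70×0.25×18.625 = 146.7 kips; take 139.7 kips (yield).
Governing: min(177.8, 139.7) = 139.7 kips → base-metal shear.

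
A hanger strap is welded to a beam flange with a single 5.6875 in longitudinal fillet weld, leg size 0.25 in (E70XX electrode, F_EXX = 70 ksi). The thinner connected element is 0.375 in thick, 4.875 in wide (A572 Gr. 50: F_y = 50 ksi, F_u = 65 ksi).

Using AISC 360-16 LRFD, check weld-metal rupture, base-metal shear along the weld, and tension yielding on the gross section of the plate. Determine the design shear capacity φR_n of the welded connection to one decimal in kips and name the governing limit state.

31.7 kips (weld metal governs)

Weld metal: throat = 0.707×0.25 = 0.17675 in, L = 5.6875 in. φR_n = 0.75 × 0.6 × 70 × 0.17675 × 5.6875 = 31.7 kips.
Base metal shear (0.375 in plate): yield φR_n = 1.0×0.6×50×0.375×5.6875 = 64.0 kips; rupture φR_n = 0.75×0.6×65×0.375×5.6875 = 62.4 kips; take 62.4 kips (rupture).
Tension yield (gross): A_g = 4.875×0.375 = 1.8281 in². φR_n = 0.90 × 50 × 1.8281 = 82.3 kips.
Governing: min(31.7, 62.4, 82.3) = 31.7 kips → weld metal.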